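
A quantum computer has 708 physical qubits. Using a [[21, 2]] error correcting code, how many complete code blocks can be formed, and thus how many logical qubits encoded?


Each code block uses 21 physical qubits for 2 logical qubit(s).
Number of complete blocks = floor(708 / 21) = 33
Logical qubits = 33 * 2
= 66

66


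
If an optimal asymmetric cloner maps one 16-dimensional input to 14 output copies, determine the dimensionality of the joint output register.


Output space = H^(tensor 14) where dim(H) = 16
dim = 16^14
= 256 (after 2 factors)
= 4096 (after 3 factors)
= 65536 (after 4 factors)
= 1048576 (after 5 factors)
= 16777216 (after 6 factors)
= 268435456 (after 7 factors)
= 4294967296 (after 8 factors)
= 68719476736 (after 9 factors)
= 1099511627776 (after 10 factors)
= 17592186044416 (after 11 factors)
= 281474976710656 (after 12 factors)
= 4503599627370496 (after 13 factors)
= 72057594037927936 (after 14 factors)
= 72057594037927936

72057594037927936


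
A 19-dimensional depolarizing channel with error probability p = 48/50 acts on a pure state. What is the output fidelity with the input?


F = (1-p) + p/d
= (1 - 0.9600) + 0.9600/19
= 0.0400 + 0.0505
= 0.0905

0.0905


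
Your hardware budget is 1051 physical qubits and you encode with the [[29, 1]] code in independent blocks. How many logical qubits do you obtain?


Each code block uses 29 physical qubits for 1 logical qubit(s).
Number of complete blocks = floor(1051 / 29) = 36
Logical qubits = 36 * 1
= 36

36


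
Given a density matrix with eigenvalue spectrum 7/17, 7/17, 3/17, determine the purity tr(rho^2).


tr(rho^2) = sum of eigenvalues squared
= (7/17)^2 + (7/17)^2 + (3/17)^2
= (49 + 49 + 9) / 289
= 107/289
= 0.3702

0.3702


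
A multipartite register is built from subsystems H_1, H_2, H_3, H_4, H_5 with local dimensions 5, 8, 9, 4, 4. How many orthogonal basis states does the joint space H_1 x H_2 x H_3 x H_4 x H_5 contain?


dim(H_1 x H_2 x H_3 x H_4 x H_5) = 5 * 8 * 9 * 4 * 4
= 40 * 9 * 4 * 4
= 360 * 4 * 4
= 1440 * 4
= 5760

5760


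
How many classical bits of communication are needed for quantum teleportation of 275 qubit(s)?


Quantum teleportation requires 2 classical bits per qubit teleported.
275 qubit(s) -> 2 * 275 = 550 classical bits

550


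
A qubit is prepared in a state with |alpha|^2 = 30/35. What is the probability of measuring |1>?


|alpha|^2 = 30/35 = 0.8571
|beta|^2 = 1 - 30/35 = 5/35 = 0.1429
P(|1>) = |beta|^2 = 0.1429

0.1429


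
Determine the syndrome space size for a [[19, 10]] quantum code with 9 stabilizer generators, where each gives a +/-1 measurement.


Each stabilizer generator gives a binary (+1 or -1) measurement outcome.
With 9 independent generators:
Total syndromes = 2^9
= 512

512


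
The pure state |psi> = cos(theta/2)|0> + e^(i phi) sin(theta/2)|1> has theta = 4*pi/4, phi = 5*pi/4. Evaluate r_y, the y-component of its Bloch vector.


theta = 3.1416, phi = 3.9270
r_y = sin(theta)*sin(phi) = 0.0000 * -0.7071
r_y = 0.0000

0.0000


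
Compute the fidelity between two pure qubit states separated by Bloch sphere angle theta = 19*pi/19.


For states separated by angle theta on Bloch sphere:
F = cos^2(theta/2)
theta = 19*pi/19 = 3.1416
theta/2 = 1.5708
cos(theta/2) = 0.0000
F = 0.0000

0.0000


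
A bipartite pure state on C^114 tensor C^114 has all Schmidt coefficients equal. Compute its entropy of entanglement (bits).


For a maximally entangled state in d x d:
S = log2(d) = log2(114)
= 6.8329

6.8329


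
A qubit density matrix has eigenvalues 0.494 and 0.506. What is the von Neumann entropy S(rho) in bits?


S = -p*log2(p) - (1-p)*log2(1-p)
p = 0.4940, 1-p = 0.5060
= -0.4940 * log2(0.4940) - 0.5060 * log2(0.5060)
= -(-0.5026) - (-0.4973)
= 0.9999

0.9999


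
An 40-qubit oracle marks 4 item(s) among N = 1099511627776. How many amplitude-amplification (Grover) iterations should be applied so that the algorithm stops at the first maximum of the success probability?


After j Grover iterations the success probability is P(j) = sin^2((2j+1)*theta), where sin(theta) = sqrt(k/N).
N = 2^40 = 1099511627776, k = 4
sin(theta) = sqrt(k/N) = 1.907348633e-06
theta = arcsin(sqrt(k/N)) = 1.907348633e-06 rad
P(j) reaches its first maximum when (2j+1)*theta is as close as possible to pi/2, i.e. j = round(pi/(4*theta) - 1/2).
pi/(4*theta) - 1/2 = 411774.3323
(For comparison, the common estimate pi/4 * sqrt(N/k) = 411774.8323; the exact maximiser is used here.)
Optimal iterations = 411774

411774


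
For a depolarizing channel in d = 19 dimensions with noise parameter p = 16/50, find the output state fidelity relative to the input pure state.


F = (1-p) + p/d
= (1 - 0.3200) + 0.3200/19
= 0.6800 + 0.0168
= 0.6968

0.6968


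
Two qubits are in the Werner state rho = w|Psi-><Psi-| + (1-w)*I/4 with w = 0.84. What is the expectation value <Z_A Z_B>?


|Psi-> = (|01> - |10>)/sqrt(2)
For the pure Bell state, <Z_A Z_B> = -1 (Bell-state Pauli correlator).
The maximally-mixed part I/4 has tr(I/4 * P tensor P) = 0 for any traceless Pauli P.
So <Z_A Z_B>_rho = w * (-1) + (1 - w) * 0
= 0.84 * (-1)
= -0.8400

-0.8400


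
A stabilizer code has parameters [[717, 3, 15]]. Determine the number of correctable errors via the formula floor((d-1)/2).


Code parameters: [[717, 3, 15]], distance d = 15.
Number of correctable errors = floor((d-1)/2)
= floor((15 - 1)/2)
= floor(14/2)
= 7

7


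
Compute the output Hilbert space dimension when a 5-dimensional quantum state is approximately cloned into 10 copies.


Output space = H^(tensor 10) where dim(H) = 5
dim = 5^10
= 25 (after 2 factors)
= 125 (after 3 factors)
= 625 (after 4 factors)
= 3125 (after 5 factors)
= 15625 (after 6 factors)
= 78125 (after 7 factors)
= 390625 (after 8 factors)
= 1953125 (after 9 factors)
= 9765625 (after 10 factors)
= 9765625

9765625


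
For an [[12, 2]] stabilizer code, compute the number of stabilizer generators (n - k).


For an [[n,k]] stabilizer code:
Number of stabilizer generators = n - k
= 12 - 2
= 10

10


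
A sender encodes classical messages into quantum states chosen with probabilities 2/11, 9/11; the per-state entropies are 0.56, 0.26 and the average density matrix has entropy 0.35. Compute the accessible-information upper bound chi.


chi = S(rho) - sum_i p_i * S(rho_i)
Weighted entropy = 2/11 * 0.56 + 9/11 * 0.26
= 0.3145
chi = 0.35 - 0.3145
= 0.0355

0.0355


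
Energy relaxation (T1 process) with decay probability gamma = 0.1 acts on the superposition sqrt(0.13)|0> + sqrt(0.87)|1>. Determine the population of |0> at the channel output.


For amplitude damping with parameter gamma on state sqrt(a)|0> + sqrt(b)|1>:
alpha^2 = 0.13, beta^2 = 0.87
P(|0>) = alpha^2 + gamma * beta^2
= 0.13 + 0.1 * 0.87
= 0.13 + 0.0870
= 0.2170

0.2170


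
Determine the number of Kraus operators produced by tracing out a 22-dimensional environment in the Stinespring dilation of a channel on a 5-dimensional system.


Tracing out the environment in an orthonormal basis {|i>_E} gives Kraus operators K_i = <i|_E U |0>_E.
Number of Kraus operators = dim(H_env) = d_env
= 22

22


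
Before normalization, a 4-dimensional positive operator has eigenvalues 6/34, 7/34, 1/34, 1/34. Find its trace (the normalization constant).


tr(M) = sum of eigenvalues
= 6/34 + 7/34 + 1/34 + 1/34
= 15/34
= 0.4412

0.4412


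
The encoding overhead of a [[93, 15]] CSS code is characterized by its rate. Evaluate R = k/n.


Code rate R = k/n
= 15/93
= 0.1613

0.1613


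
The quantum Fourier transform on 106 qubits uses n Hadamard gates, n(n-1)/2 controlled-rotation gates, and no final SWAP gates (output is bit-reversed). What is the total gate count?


Hadamard gates: 106
Controlled rotations: n*(n-1)/2 = 106*105/2 = 5565
SWAP gates: 0 (omitted)
Total = 106 + 5565
= 5671

5671


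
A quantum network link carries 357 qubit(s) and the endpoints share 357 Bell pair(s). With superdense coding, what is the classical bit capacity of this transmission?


Superdense coding allows 2 classical bits per shared entangled pair.
357 pair(s) -> 2 * 357 = 714 classical bits

714


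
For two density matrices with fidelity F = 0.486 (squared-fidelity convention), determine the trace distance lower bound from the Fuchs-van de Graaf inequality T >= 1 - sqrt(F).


Fuchs-van de Graaf (squared-fidelity convention): 1 - sqrt(F) <= T <= sqrt(1 - F).
Lower bound: T >= 1 - sqrt(F)
sqrt(F) = sqrt(0.486) = 0.6971
T >= 1 - 0.6971
T >= 0.3029

0.3029


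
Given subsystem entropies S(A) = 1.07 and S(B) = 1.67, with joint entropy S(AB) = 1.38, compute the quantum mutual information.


I(A:B) = S(A) + S(B) - S(AB)
= 1.07 + 1.67 - 1.38
= 1.3600

1.3600


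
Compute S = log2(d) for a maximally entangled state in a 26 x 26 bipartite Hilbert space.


For a maximally entangled state in d x d:
S = log2(d) = log2(26)
= 4.7004

4.7004


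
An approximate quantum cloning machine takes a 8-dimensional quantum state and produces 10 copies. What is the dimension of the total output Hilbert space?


Output space = H^(tensor 10) where dim(H) = 8
dim = 8^10
= 64 (after 2 factors)
= 512 (after 3 factors)
= 4096 (after 4 factors)
= 32768 (after 5 factors)
= 262144 (after 6 factors)
= 2097152 (after 7 factors)
= 16777216 (after 8 factors)
= 134217728 (after 9 factors)
= 1073741824 (after 10 factors)
= 1073741824

1073741824


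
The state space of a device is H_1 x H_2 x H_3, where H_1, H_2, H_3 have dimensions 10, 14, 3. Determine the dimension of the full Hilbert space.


dim(H_1 x H_2 x H_3) = 10 * 14 * 3
= 140 * 3
= 420

420


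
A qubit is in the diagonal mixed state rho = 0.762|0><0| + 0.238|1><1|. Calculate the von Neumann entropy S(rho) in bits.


S = -p*log2(p) - (1-p)*log2(1-p)
p = 0.7620, 1-p = 0.2380
= -0.7620 * log2(0.7620) - 0.2380 * log2(0.2380)
= -(-0.2988) - (-0.4929)
= 0.7917

0.7917


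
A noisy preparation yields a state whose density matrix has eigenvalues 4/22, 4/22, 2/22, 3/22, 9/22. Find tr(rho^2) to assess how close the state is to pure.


tr(rho^2) = sum of eigenvalues squared
= (4/22)^2 + (4/22)^2 + (2/22)^2 + (3/22)^2 + (9/22)^2
= (16 + 16 + 4 + 9 + 81) / 484
= 126/484
= 0.2603

0.2603


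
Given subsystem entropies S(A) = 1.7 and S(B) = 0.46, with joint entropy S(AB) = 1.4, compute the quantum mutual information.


I(A:B) = S(A) + S(B) - S(AB)
= 1.7 + 0.46 - 1.4
= 0.7600

0.7600


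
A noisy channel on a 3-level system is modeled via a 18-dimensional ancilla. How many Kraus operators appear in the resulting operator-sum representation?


Tracing out the environment in an orthonormal basis {|i>_E} gives Kraus operators K_i = <i|_E U |0>_E.
Number of Kraus operators = dim(H_env) = d_env
= 18

18


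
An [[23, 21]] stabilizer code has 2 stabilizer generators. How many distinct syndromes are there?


Each stabilizer generator gives a binary (+1 or -1) measurement outcome.
With 2 independent generators:
Total syndromes = 2^2
= 4

4


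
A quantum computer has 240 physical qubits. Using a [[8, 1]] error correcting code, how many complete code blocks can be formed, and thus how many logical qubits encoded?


Each code block uses 8 physical qubits for 1 logical qubit(s).
Number of complete blocks = floor(240 / 8) = 30
Logical qubits = 30 * 1
= 30

30


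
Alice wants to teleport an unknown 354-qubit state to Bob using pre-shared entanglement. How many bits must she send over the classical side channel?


Quantum teleportation requires 2 classical bits per qubit teleported.
354 qubit(s) -> 2 * 354 = 708 classical bits

708


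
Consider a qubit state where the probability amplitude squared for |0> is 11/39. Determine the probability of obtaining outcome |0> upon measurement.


|alpha|^2 = 11/39 = 0.2821
|beta|^2 = 1 - 11/39 = 28/39 = 0.7179
P(|0>) = |alpha|^2 = 0.2821

0.2821


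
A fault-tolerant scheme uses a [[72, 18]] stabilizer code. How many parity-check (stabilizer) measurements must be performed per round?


For an [[n,k]] stabilizer code:
Number of stabilizer generators = n - k
= 72 - 18
= 54

54


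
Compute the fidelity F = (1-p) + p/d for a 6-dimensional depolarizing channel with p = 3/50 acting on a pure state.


F = (1-p) + p/d
= (1 - 0.0600) + 0.0600/6
= 0.9400 + 0.0100
= 0.9500

0.9500


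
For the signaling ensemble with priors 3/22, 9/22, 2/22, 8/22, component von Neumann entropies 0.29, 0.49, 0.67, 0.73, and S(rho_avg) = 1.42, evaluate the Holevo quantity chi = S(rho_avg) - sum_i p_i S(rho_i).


chi = S(rho) - sum_i p_i * S(rho_i)
Weighted entropy = 3/22 * 0.29 + 9/22 * 0.49 + 2/22 * 0.67 + 8/22 * 0.73
= 0.5664
chi = 1.42 - 0.5664
= 0.8536

0.8536


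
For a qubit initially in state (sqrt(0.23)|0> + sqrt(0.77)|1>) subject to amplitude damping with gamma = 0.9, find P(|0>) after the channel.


For amplitude damping with parameter gamma on state sqrt(a)|0> + sqrt(b)|1>:
alpha^2 = 0.23, beta^2 = 0.77
P(|0>) = alpha^2 + gamma * beta^2
= 0.23 + 0.9 * 0.77
= 0.23 + 0.6930
= 0.9230

0.9230


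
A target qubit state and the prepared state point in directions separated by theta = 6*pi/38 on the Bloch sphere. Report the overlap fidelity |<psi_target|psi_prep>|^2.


For states separated by angle theta on Bloch sphere:
F = cos^2(theta/2)
theta = 6*pi/38 = 0.4960
theta/2 = 0.2480
cos(theta/2) = 0.9694
F = 0.9397

0.9397


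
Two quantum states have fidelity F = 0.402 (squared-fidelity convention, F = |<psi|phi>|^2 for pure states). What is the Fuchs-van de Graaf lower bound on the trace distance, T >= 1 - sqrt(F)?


Fuchs-van de Graaf (squared-fidelity convention): 1 - sqrt(F) <= T <= sqrt(1 - F).
Lower bound: T >= 1 - sqrt(F)
sqrt(F) = sqrt(0.402) = 0.6340
T >= 1 - 0.6340
T >= 0.3660

0.3660


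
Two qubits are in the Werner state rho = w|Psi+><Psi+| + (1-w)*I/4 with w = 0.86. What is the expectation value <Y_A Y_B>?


|Psi+> = (|01> + |10>)/sqrt(2)
For the pure Bell state, <Y_A Y_B> = +1 (Bell-state Pauli correlator).
The maximally-mixed part I/4 has tr(I/4 * P tensor P) = 0 for any traceless Pauli P.
So <Y_A Y_B>_rho = w * (+1) + (1 - w) * 0
= 0.86 * (+1)
= 0.8600

0.8600


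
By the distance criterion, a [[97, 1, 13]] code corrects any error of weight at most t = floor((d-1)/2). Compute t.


Code parameters: [[97, 1, 13]], distance d = 13.
Number of correctable errors = floor((d-1)/2)
= floor((13 - 1)/2)
= floor(12/2)
= 6

6


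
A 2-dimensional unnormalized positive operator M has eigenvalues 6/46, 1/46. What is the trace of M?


tr(M) = sum of eigenvalues
= 6/46 + 1/46
= 7/46
= 0.1522

0.1522


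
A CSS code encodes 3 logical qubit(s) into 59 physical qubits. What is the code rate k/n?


Code rate R = k/n
= 3/59
= 0.0508

0.0508


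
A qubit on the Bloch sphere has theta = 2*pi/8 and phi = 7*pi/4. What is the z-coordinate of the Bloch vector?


theta = 0.7854, phi = 5.4978
r_z = cos(theta) = 0.7071

0.7071


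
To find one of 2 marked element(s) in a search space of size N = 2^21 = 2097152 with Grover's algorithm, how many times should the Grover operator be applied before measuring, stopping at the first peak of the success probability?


After j Grover iterations the success probability is P(j) = sin^2((2j+1)*theta), where sin(theta) = sqrt(k/N).
N = 2^21 = 2097152, k = 2
sin(theta) = sqrt(k/N) = 0.0009765625
theta = arcsin(sqrt(k/N)) = 0.0009765626552 rad
P(j) reaches its first maximum when (2j+1)*theta is as close as possible to pi/2, i.e. j = round(pi/(4*theta) - 1/2).
pi/(4*theta) - 1/2 = 803.7476
(For comparison, the common estimate pi/4 * sqrt(N/k) = 804.2477; the exact maximiser is used here.)
Optimal iterations = 804

804


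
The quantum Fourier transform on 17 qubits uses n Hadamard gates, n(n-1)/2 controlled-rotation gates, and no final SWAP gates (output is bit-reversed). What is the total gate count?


Hadamard gates: 17
Controlled rotations: n*(n-1)/2 = 17*16/2 = 136
SWAP gates: 0 (omitted)
Total = 17 + 136
= 153

153


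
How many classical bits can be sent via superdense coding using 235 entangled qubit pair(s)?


Superdense coding allows 2 classical bits per shared entangled pair.
235 pair(s) -> 2 * 235 = 470 classical bits

470


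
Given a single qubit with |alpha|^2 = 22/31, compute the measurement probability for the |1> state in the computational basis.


|alpha|^2 = 22/31 = 0.7097
|beta|^2 = 1 - 22/31 = 9/31 = 0.2903
P(|1>) = |beta|^2 = 0.2903

0.2903


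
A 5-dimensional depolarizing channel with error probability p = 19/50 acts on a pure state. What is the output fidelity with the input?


F = (1-p) + p/d
= (1 - 0.3800) + 0.3800/5
= 0.6200 + 0.0760
= 0.6960

0.6960


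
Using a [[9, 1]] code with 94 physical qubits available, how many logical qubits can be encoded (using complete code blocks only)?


Each code block uses 9 physical qubits for 1 logical qubit(s).
Number of complete blocks = floor(94 / 9) = 10
Logical qubits = 10 * 1
= 10

10


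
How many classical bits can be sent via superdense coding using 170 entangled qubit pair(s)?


Superdense coding allows 2 classical bits per shared entangled pair.
170 pair(s) -> 2 * 170 = 340 classical bits

340


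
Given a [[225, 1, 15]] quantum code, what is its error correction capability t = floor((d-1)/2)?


Code parameters: [[225, 1, 15]], distance d = 15.
Number of correctable errors = floor((d-1)/2)
= floor((15 - 1)/2)
= floor(14/2)
= 7

7


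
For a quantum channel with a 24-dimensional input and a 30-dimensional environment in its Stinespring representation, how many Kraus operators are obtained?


Tracing out the environment in an orthonormal basis {|i>_E} gives Kraus operators K_i = <i|_E U |0>_E.
Number of Kraus operators = dim(H_env) = d_env
= 30

30


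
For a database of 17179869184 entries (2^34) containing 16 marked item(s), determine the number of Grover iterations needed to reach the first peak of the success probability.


After j Grover iterations the success probability is P(j) = sin^2((2j+1)*theta), where sin(theta) = sqrt(k/N).
N = 2^34 = 17179869184, k = 16
sin(theta) = sqrt(k/N) = 3.051757812e-05
theta = arcsin(sqrt(k/N)) = 3.051757813e-05 rad
P(j) reaches its first maximum when (2j+1)*theta is as close as possible to pi/2, i.e. j = round(pi/(4*theta) - 1/2).
pi/(4*theta) - 1/2 = 25735.4270
(For comparison, the common estimate pi/4 * sqrt(N/k) = 25735.9270; the exact maximiser is used here.)
Optimal iterations = 25735

25735


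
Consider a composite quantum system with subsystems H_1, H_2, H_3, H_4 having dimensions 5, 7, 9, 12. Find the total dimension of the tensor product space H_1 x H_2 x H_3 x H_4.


dim(H_1 x H_2 x H_3 x H_4) = 5 * 7 * 9 * 12
= 35 * 9 * 12
= 315 * 12
= 3780

3780


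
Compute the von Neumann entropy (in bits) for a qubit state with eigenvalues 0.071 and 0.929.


S = -p*log2(p) - (1-p)*log2(1-p)
p = 0.0710, 1-p = 0.9290
= -0.0710 * log2(0.0710) - 0.9290 * log2(0.9290)
= -(-0.2709) - (-0.0987)
= 0.3696

0.3696


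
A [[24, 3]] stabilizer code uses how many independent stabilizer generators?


For an [[n,k]] stabilizer code:
Number of stabilizer generators = n - k
= 24 - 3
= 21

21


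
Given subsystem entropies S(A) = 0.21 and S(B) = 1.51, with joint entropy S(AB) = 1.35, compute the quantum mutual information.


I(A:B) = S(A) + S(B) - S(AB)
= 0.21 + 1.51 - 1.35
= 0.3700

0.3700


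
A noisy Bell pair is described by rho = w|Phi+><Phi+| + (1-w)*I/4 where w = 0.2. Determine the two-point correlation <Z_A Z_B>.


|Phi+> = (|00> + |11>)/sqrt(2)
For the pure Bell state, <Z_A Z_B> = +1 (Bell-state Pauli correlator).
The maximally-mixed part I/4 has tr(I/4 * P tensor P) = 0 for any traceless Pauli P.
So <Z_A Z_B>_rho = w * (+1) + (1 - w) * 0
= 0.2 * (+1)
= 0.2000

0.2000


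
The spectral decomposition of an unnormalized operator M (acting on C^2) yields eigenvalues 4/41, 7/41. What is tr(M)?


tr(M) = sum of eigenvalues
= 4/41 + 7/41
= 11/41
= 0.2683

0.2683


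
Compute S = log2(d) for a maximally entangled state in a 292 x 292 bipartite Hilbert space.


For a maximally entangled state in d x d:
S = log2(d) = log2(292)
= 8.1898

8.1898


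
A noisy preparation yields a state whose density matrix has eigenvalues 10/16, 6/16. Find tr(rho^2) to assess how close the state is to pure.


tr(rho^2) = sum of eigenvalues squared
= (10/16)^2 + (6/16)^2
= (100 + 36) / 256
= 136/256
= 0.5312

0.5312


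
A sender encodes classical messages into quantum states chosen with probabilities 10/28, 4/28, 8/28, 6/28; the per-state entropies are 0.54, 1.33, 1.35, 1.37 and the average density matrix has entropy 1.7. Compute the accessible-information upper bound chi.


chi = S(rho) - sum_i p_i * S(rho_i)
Weighted entropy = 10/28 * 0.54 + 4/28 * 1.33 + 8/28 * 1.35 + 6/28 * 1.37
= 1.0621
chi = 1.7 - 1.0621
= 0.6379

0.6379


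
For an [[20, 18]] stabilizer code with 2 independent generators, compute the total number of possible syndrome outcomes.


Each stabilizer generator gives a binary (+1 or -1) measurement outcome.
With 2 independent generators:
Total syndromes = 2^2
= 4

4


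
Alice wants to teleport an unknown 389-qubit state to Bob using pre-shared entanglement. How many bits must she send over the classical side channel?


Quantum teleportation requires 2 classical bits per qubit teleported.
389 qubit(s) -> 2 * 389 = 778 classical bits

778


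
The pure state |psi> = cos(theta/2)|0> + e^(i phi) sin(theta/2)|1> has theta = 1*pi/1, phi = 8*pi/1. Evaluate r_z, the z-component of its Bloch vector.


theta = 3.1416, phi = 25.1327
r_z = cos(theta) = -1.0000

-1.0000


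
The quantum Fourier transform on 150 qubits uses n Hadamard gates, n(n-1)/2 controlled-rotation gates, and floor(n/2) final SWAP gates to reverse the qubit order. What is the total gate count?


Hadamard gates: 150
Controlled rotations: n*(n-1)/2 = 150*149/2 = 11175
SWAP gates: floor(n/2) = floor(150/2) = 75
Total = 150 + 11175 + 75
= 11400

11400


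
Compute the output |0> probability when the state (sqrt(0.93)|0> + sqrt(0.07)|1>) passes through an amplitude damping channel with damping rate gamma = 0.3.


For amplitude damping with parameter gamma on state sqrt(a)|0> + sqrt(b)|1>:
alpha^2 = 0.93, beta^2 = 0.07
P(|0>) = alpha^2 + gamma * beta^2
= 0.93 + 0.3 * 0.07
= 0.93 + 0.0210
= 0.9510

0.9510


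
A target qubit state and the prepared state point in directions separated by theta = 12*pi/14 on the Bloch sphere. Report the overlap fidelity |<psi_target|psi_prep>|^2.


For states separated by angle theta on Bloch sphere:
F = cos^2(theta/2)
theta = 12*pi/14 = 2.6928
theta/2 = 1.3464
cos(theta/2) = 0.2225
F = 0.0495

0.0495


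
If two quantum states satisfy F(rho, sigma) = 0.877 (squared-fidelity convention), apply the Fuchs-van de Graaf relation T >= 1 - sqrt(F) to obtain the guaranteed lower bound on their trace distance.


Fuchs-van de Graaf (squared-fidelity convention): 1 - sqrt(F) <= T <= sqrt(1 - F).
Lower bound: T >= 1 - sqrt(F)
sqrt(F) = sqrt(0.877) = 0.9365
T >= 1 - 0.9365
T >= 0.0635

0.0635


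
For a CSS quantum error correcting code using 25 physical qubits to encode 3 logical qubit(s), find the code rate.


Code rate R = k/n
= 3/25
= 0.1200

0.1200


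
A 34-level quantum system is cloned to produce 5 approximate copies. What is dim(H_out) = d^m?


Output space = H^(tensor 5) where dim(H) = 34
dim = 34^5
= 1156 (after 2 factors)
= 39304 (after 3 factors)
= 1336336 (after 4 factors)
= 45435424 (after 5 factors)
= 45435424

45435424


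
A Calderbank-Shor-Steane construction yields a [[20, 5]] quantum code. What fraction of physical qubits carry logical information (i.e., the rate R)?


Code rate R = k/n
= 5/20
= 0.2500

0.2500


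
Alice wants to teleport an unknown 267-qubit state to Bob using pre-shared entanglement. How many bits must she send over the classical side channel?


Quantum teleportation requires 2 classical bits per qubit teleported.
267 qubit(s) -> 2 * 267 = 534 classical bits

534


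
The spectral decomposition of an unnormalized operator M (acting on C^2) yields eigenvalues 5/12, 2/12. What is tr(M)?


tr(M) = sum of eigenvalues
= 5/12 + 2/12
= 7/12
= 0.5833

0.5833


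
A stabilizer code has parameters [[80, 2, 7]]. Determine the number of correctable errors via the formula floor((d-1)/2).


Code parameters: [[80, 2, 7]], distance d = 7.
Number of correctable errors = floor((d-1)/2)
= floor((7 - 1)/2)
= floor(6/2)
= 3

3


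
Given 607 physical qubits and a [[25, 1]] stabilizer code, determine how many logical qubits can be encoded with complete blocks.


Each code block uses 25 physical qubits for 1 logical qubit(s).
Number of complete blocks = floor(607 / 25) = 24
Logical qubits = 24 * 1
= 24

24


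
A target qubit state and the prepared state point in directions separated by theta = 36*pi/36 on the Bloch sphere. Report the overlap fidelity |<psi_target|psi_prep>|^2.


For states separated by angle theta on Bloch sphere:
F = cos^2(theta/2)
theta = 36*pi/36 = 3.1416
theta/2 = 1.5708
cos(theta/2) = 0.0000
F = 0.0000

0.0000


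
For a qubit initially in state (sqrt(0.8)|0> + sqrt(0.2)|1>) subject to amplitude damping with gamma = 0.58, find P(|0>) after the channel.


For amplitude damping with parameter gamma on state sqrt(a)|0> + sqrt(b)|1>:
alpha^2 = 0.8, beta^2 = 0.2
P(|0>) = alpha^2 + gamma * beta^2
= 0.8 + 0.58 * 0.2
= 0.8 + 0.1160
= 0.9160

0.9160


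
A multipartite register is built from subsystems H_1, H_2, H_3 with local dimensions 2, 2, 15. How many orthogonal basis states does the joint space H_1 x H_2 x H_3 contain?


dim(H_1 x H_2 x H_3) = 2 * 2 * 15
= 4 * 15
= 60

60


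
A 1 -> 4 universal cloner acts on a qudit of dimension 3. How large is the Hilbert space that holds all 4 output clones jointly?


Output space = H^(tensor 4) where dim(H) = 3
dim = 3^4
= 9 (after 2 factors)
= 27 (after 3 factors)
= 81 (after 4 factors)
= 81

81


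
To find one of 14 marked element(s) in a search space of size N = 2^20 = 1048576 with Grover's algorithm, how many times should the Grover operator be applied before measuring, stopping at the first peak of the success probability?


After j Grover iterations the success probability is P(j) = sin^2((2j+1)*theta), where sin(theta) = sqrt(k/N).
N = 2^20 = 1048576, k = 14
sin(theta) = sqrt(k/N) = 0.003653962292
theta = arcsin(sqrt(k/N)) = 0.003653970423 rad
P(j) reaches its first maximum when (2j+1)*theta is as close as possible to pi/2, i.e. j = round(pi/(4*theta) - 1/2).
pi/(4*theta) - 1/2 = 214.4438
(For comparison, the common estimate pi/4 * sqrt(N/k) = 214.9442; the exact maximiser is used here.)
Optimal iterations = 214

214


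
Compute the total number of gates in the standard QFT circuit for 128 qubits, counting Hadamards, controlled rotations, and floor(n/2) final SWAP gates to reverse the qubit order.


Hadamard gates: 128
Controlled rotations: n*(n-1)/2 = 128*127/2 = 8128
SWAP gates: floor(n/2) = floor(128/2) = 64
Total = 128 + 8128 + 64
= 8320

8320


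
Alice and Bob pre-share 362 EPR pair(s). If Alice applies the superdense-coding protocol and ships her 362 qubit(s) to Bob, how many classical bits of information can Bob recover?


Superdense coding allows 2 classical bits per shared entangled pair.
362 pair(s) -> 2 * 362 = 724 classical bits

724


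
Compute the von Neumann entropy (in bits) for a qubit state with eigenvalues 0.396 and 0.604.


S = -p*log2(p) - (1-p)*log2(1-p)
p = 0.3960, 1-p = 0.6040
= -0.3960 * log2(0.3960) - 0.6040 * log2(0.6040)
= -(-0.5292) - (-0.4393)
= 0.9686

0.9686


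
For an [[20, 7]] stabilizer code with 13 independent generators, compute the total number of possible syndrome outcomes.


Each stabilizer generator gives a binary (+1 or -1) measurement outcome.
With 13 independent generators:
Total syndromes = 2^13
= 8192

8192


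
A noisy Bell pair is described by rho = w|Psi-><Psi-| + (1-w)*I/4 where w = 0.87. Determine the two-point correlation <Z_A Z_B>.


|Psi-> = (|01> - |10>)/sqrt(2)
For the pure Bell state, <Z_A Z_B> = -1 (Bell-state Pauli correlator).
The maximally-mixed part I/4 has tr(I/4 * P tensor P) = 0 for any traceless Pauli P.
So <Z_A Z_B>_rho = w * (-1) + (1 - w) * 0
= 0.87 * (-1)
= -0.8700

-0.8700


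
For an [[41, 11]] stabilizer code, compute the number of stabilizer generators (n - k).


For an [[n,k]] stabilizer code:
Number of stabilizer generators = n - k
= 41 - 11
= 30

30


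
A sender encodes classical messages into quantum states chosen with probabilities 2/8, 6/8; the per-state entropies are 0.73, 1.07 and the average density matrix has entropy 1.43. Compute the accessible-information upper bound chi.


chi = S(rho) - sum_i p_i * S(rho_i)
Weighted entropy = 2/8 * 0.73 + 6/8 * 1.07
= 0.9850
chi = 1.43 - 0.9850
= 0.4450

0.4450


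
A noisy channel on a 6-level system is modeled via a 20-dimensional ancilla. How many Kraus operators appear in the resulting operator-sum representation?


Tracing out the environment in an orthonormal basis {|i>_E} gives Kraus operators K_i = <i|_E U |0>_E.
Number of Kraus operators = dim(H_env) = d_env
= 20

20


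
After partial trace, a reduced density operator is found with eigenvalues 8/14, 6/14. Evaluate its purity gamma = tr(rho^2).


tr(rho^2) = sum of eigenvalues squared
= (8/14)^2 + (6/14)^2
= (64 + 36) / 196
= 100/196
= 0.5102

0.5102


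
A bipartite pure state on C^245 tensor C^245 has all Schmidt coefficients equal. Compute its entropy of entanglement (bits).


For a maximally entangled state in d x d:
S = log2(d) = log2(245)
= 7.9366

7.9366


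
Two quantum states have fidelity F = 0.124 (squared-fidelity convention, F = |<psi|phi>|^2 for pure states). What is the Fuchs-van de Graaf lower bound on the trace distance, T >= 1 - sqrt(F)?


Fuchs-van de Graaf (squared-fidelity convention): 1 - sqrt(F) <= T <= sqrt(1 - F).
Lower bound: T >= 1 - sqrt(F)
sqrt(F) = sqrt(0.124) = 0.3521
T >= 1 - 0.3521
T >= 0.6479

0.6479


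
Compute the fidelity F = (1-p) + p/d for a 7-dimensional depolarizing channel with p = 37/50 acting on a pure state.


F = (1-p) + p/d
= (1 - 0.7400) + 0.7400/7
= 0.2600 + 0.1057
= 0.3657

0.3657


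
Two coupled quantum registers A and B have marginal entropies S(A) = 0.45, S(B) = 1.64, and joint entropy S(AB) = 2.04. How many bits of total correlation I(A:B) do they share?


I(A:B) = S(A) + S(B) - S(AB)
= 0.45 + 1.64 - 2.04
= 0.0500

0.0500


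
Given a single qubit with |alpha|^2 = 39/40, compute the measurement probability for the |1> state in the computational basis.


|alpha|^2 = 39/40 = 0.9750
|beta|^2 = 1 - 39/40 = 1/40 = 0.0250
P(|1>) = |beta|^2 = 0.0250

0.0250


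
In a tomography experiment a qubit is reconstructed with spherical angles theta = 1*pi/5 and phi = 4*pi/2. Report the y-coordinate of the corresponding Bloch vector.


theta = 0.6283, phi = 6.2832
r_y = sin(theta)*sin(phi) = 0.5878 * 0.0000
r_y = 0.0000

0.0000


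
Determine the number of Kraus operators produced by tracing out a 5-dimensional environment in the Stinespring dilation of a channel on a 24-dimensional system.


Tracing out the environment in an orthonormal basis {|i>_E} gives Kraus operators K_i = <i|_E U |0>_E.
Number of Kraus operators = dim(H_env) = d_env
= 5

5


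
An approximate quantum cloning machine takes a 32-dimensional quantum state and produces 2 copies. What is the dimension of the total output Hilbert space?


Output space = H^(tensor 2) where dim(H) = 32
dim = 32^2
= 1024

1024


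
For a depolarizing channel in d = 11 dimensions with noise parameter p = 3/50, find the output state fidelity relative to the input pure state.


F = (1-p) + p/d
= (1 - 0.0600) + 0.0600/11
= 0.9400 + 0.0055
= 0.9455

0.9455


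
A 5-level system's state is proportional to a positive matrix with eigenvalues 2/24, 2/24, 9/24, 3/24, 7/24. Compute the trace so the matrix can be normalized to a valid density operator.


tr(M) = sum of eigenvalues
= 2/24 + 2/24 + 9/24 + 3/24 + 7/24
= 23/24
= 0.9583

0.9583


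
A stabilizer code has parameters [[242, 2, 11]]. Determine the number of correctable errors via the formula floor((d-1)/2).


Code parameters: [[242, 2, 11]], distance d = 11.
Number of correctable errors = floor((d-1)/2)
= floor((11 - 1)/2)
= floor(10/2)
= 5

5


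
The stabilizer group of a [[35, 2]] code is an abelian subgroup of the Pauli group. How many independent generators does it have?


For an [[n,k]] stabilizer code:
Number of stabilizer generators = n - k
= 35 - 2
= 33

33


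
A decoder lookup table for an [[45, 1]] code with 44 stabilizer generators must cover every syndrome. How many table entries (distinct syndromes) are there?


Each stabilizer generator gives a binary (+1 or -1) measurement outcome.
With 44 independent generators:
Total syndromes = 2^44
= 17592186044416

17592186044416


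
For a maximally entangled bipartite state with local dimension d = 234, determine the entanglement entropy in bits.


For a maximally entangled state in d x d:
S = log2(d) = log2(234)
= 7.8704

7.8704


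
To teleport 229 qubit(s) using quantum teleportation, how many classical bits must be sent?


Quantum teleportation requires 2 classical bits per qubit teleported.
229 qubit(s) -> 2 * 229 = 458 classical bits

458


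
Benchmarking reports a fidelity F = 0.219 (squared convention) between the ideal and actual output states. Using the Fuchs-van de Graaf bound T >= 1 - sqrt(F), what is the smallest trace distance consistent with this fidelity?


Fuchs-van de Graaf (squared-fidelity convention): 1 - sqrt(F) <= T <= sqrt(1 - F).
Lower bound: T >= 1 - sqrt(F)
sqrt(F) = sqrt(0.219) = 0.4680
T >= 1 - 0.4680
T >= 0.5320

0.5320


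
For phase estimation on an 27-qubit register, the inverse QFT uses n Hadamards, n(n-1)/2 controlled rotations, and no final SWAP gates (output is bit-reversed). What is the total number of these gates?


Hadamard gates: 27
Controlled rotations: n*(n-1)/2 = 27*26/2 = 351
SWAP gates: 0 (omitted)
Total = 27 + 351
= 378

378


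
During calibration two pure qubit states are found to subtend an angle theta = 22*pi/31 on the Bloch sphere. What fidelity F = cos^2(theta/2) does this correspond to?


For states separated by angle theta on Bloch sphere:
F = cos^2(theta/2)
theta = 22*pi/31 = 2.2295
theta/2 = 1.1148
cos(theta/2) = 0.4404
F = 0.1939

0.1939


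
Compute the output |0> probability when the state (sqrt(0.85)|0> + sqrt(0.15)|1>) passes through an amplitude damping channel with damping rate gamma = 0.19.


For amplitude damping with parameter gamma on state sqrt(a)|0> + sqrt(b)|1>:
alpha^2 = 0.85, beta^2 = 0.15
P(|0>) = alpha^2 + gamma * beta^2
= 0.85 + 0.19 * 0.15
= 0.85 + 0.0285
= 0.8785

0.8785


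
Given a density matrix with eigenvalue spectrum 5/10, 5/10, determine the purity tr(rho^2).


tr(rho^2) = sum of eigenvalues squared
= (5/10)^2 + (5/10)^2
= (25 + 25) / 100
= 50/100
= 0.5000

0.5000


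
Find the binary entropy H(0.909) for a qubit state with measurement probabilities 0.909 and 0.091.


S = -p*log2(p) - (1-p)*log2(1-p)
p = 0.9090, 1-p = 0.0910
= -0.9090 * log2(0.9090) - 0.0910 * log2(0.0910)
= -(-0.1251) - (-0.3147)
= 0.4398

0.4398


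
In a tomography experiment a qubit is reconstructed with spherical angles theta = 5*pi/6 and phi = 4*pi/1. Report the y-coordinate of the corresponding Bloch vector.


theta = 2.6180, phi = 12.5664
r_y = sin(theta)*sin(phi) = 0.5000 * 0.0000
r_y = 0.0000

0.0000


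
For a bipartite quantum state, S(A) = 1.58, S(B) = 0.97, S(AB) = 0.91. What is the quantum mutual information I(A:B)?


I(A:B) = S(A) + S(B) - S(AB)
= 1.58 + 0.97 - 0.91
= 1.6400

1.6400


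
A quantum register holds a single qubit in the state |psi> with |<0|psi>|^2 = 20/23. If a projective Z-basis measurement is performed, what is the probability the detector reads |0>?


|alpha|^2 = 20/23 = 0.8696
|beta|^2 = 1 - 20/23 = 3/23 = 0.1304
P(|0>) = |alpha|^2 = 0.8696

0.8696


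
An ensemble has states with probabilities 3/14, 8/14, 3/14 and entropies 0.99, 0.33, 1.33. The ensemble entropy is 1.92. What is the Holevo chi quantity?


chi = S(rho) - sum_i p_i * S(rho_i)
Weighted entropy = 3/14 * 0.99 + 8/14 * 0.33 + 3/14 * 1.33
= 0.6857
chi = 1.92 - 0.6857
= 1.2343

1.2343


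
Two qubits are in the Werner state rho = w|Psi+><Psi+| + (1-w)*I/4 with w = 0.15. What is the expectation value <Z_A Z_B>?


|Psi+> = (|01> + |10>)/sqrt(2)
For the pure Bell state, <Z_A Z_B> = -1 (Bell-state Pauli correlator).
The maximally-mixed part I/4 has tr(I/4 * P tensor P) = 0 for any traceless Pauli P.
So <Z_A Z_B>_rho = w * (-1) + (1 - w) * 0
= 0.15 * (-1)
= -0.1500

-0.1500


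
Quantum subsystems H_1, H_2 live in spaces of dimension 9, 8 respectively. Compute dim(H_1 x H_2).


dim(H_1 x H_2) = 9 * 8
= 72

72


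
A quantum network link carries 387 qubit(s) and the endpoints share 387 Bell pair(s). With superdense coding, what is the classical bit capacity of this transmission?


Superdense coding allows 2 classical bits per shared entangled pair.
387 pair(s) -> 2 * 387 = 774 classical bits

774


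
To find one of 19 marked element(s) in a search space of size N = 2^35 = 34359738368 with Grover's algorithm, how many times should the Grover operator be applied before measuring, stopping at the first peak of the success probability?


After j Grover iterations the success probability is P(j) = sin^2((2j+1)*theta), where sin(theta) = sqrt(k/N).
N = 2^35 = 34359738368, k = 19
sin(theta) = sqrt(k/N) = 2.351537324e-05
theta = arcsin(sqrt(k/N)) = 2.351537324e-05 rad
P(j) reaches its first maximum when (2j+1)*theta is as close as possible to pi/2, i.e. j = round(pi/(4*theta) - 1/2).
pi/(4*theta) - 1/2 = 33398.8492
(For comparison, the common estimate pi/4 * sqrt(N/k) = 33399.3492; the exact maximiser is used here.)
Optimal iterations = 33399

33399


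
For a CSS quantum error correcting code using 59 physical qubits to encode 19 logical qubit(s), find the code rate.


Code rate R = k/n
= 19/59
= 0.3220

0.3220


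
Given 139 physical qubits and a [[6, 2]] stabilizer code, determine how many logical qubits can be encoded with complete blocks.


Each code block uses 6 physical qubits for 2 logical qubit(s).
Number of complete blocks = floor(139 / 6) = 23
Logical qubits = 23 * 2
= 46

46


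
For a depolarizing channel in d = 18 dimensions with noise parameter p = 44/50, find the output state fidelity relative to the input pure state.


F = (1-p) + p/d
= (1 - 0.8800) + 0.8800/18
= 0.1200 + 0.0489
= 0.1689

0.1689


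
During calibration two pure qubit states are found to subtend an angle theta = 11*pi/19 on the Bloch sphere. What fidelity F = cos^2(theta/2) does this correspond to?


For states separated by angle theta on Bloch sphere:
F = cos^2(theta/2)
theta = 11*pi/19 = 1.8188
theta/2 = 0.9094
cos(theta/2) = 0.6142
F = 0.3773

0.3773


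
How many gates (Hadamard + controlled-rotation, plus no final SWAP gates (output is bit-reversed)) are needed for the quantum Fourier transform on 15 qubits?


Hadamard gates: 15
Controlled rotations: n*(n-1)/2 = 15*14/2 = 105
SWAP gates: 0 (omitted)
Total = 15 + 105
= 120

120


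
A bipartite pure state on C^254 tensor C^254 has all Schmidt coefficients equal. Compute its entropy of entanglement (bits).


For a maximally entangled state in d x d:
S = log2(d) = log2(254)
= 7.9887

7.9887


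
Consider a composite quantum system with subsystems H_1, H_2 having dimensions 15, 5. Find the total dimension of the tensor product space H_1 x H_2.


dim(H_1 x H_2) = 15 * 5
= 75

75


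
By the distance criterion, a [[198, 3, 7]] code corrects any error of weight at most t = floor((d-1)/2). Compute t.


Code parameters: [[198, 3, 7]], distance d = 7.
Number of correctable errors = floor((d-1)/2)
= floor((7 - 1)/2)
= floor(6/2)
= 3

3
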